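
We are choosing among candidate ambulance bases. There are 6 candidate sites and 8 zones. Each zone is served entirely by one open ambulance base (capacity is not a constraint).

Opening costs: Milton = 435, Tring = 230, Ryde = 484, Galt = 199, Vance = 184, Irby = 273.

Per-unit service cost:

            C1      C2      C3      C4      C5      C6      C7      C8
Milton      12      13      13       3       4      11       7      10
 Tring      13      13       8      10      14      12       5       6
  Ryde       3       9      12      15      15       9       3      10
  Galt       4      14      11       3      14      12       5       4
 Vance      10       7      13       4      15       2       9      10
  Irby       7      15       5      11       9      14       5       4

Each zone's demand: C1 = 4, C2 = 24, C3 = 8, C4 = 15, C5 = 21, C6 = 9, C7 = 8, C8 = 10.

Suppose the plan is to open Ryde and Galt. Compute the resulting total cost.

Each zone is assigned to its cheapest site among the open ones.
{Ryde, Galt}: C1→Ryde 3·4=12, C2→Ryde 9·24=216, C3→Galt 11·8=88, C4→Galt 3·15=45, C5→Galt 14·21=294, C6→Ryde 9·9=81, C7→Ryde 3·8=24, C8→Galt 4·10=40. Service 800; fixed 683; total 1483.

Total cost: 1483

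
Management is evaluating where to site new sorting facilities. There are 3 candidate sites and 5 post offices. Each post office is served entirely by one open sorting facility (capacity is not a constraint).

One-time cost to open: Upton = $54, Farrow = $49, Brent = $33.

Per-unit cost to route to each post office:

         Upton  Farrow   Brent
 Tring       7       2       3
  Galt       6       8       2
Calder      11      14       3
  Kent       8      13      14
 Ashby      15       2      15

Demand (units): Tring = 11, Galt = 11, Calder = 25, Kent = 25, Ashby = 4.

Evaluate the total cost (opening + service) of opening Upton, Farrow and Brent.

Total cost: 463

Each post office is assigned to its cheapest site among the open ones.
{Upton, Farrow, Brent}: Tring→Farrow 2·11=22, Galt→Brent 2·11=22, Calder→Brent 3·25=75, Kent→Upton 8·25=200, Ashby→Farrow 2·4=8. Service 327; fixed 136; total 463.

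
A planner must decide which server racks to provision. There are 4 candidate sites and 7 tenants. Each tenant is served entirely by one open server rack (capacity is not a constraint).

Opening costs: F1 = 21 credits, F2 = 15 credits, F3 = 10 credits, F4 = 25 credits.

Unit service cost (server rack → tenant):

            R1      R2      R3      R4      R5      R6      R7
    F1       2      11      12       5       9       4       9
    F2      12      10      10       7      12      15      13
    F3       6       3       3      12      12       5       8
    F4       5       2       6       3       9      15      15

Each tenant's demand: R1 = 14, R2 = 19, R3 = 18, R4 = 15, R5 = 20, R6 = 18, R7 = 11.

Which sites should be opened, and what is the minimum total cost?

For any fixed open set, each tenant goes to its cheapest open site; total = fixed + service.
{F1, F3, F4}: R1→F1 2·14=28, R2→F4 2·19=38, R3→F3 3·18=54, R4→F4 3·15=45, R5→F1 9·20=180, R6→F1 4·18=72, R7→F3 8·11=88. Service 505; fixed 56; total 561.
{F1, F2, F3, F4}: service 505 + fixed 71 = 576
{F1, F3}: service 554 + fixed 31 = 585
{F3}: service 793 + fixed 10 = 803
No other subset beats 561.

Open F1, F3 and F4; minimum total cost 561.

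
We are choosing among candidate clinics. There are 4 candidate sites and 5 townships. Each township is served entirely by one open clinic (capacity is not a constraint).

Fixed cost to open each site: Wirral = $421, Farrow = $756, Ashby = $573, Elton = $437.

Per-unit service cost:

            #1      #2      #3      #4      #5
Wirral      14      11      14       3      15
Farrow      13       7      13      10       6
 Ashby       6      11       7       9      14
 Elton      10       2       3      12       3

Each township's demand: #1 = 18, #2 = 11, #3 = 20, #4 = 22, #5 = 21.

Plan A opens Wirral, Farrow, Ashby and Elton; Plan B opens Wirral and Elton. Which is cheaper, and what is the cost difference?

Plan A: {Wirral, Farrow, Ashby, Elton}: #1→Ashby 6·18=108, #2→Elton 2·11=22, #3→Elton 3·20=60, #4→Wirral 3·22=66, #5→Elton 3·21=63. Service 319; fixed 2187; total 2506.
Plan B: {Wirral, Elton}: #1→Elton 10·18=180, #2→Elton 2·11=22, #3→Elton 3·20=60, #4→Wirral 3·22=66, #5→Elton 3·21=63. Service 391; fixed 858; total 1249.
Difference: |2506 − 1249| = 1257.

Plan B is cheaper by 1257.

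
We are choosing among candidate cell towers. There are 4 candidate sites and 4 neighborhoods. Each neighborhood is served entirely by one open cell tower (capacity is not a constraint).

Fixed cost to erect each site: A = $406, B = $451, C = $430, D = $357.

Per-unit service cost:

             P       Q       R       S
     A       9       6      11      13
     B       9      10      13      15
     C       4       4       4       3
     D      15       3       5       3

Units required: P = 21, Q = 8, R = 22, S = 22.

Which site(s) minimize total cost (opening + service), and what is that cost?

Open C only; minimum total cost 700.

For any fixed open set, each neighborhood goes to its cheapest open site; total = fixed + service.
{C}: P→C 4·21=84, Q→C 4·8=32, R→C 4·22=88, S→C 3·22=66. Service 270; fixed 430; total 700.
{D}: service 515 + fixed 357 = 872
{C, D}: P→C 4·21=84, Q→D 3·8=24, R→C 4·22=88, S→C 3·22=66. Service 262; fixed 787; total 1049.
{A, B, C, D}: service 262 + fixed 1644 = 1906
No other subset beats 700.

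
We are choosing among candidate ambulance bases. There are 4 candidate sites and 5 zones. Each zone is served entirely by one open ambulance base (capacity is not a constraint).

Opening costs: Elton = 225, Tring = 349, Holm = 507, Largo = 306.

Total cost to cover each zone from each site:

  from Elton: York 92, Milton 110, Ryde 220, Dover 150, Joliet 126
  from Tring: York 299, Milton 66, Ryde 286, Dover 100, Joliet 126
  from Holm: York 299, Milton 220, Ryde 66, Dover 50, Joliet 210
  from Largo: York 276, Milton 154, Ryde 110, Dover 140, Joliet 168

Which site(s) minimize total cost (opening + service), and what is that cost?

Open Elton only; minimum total cost 923.

For any fixed open set, each zone goes to its cheapest open site; total = fixed + service.
{Elton}: York→Elton 92, Milton→Elton 110, Ryde→Elton 220, Dover→Elton 150, Joliet→Elton 126. Service 698; fixed 225; total 923.
{Elton, Largo}: service 578 + fixed 531 = 1109
{Largo}: York→Largo 276, Milton→Largo 154, Ryde→Largo 110, Dover→Largo 140, Joliet→Largo 168. Service 848; fixed 306; total 1154.
{Elton, Tring, Holm, Largo}: York→Elton 92, Milton→Tring 66, Ryde→Holm 66, Dover→Holm 50, Joliet→Elton 126. Service 400; fixed 1387; total 1787.
(All 15 nonempty subsets were checked; Elton only is lowest.)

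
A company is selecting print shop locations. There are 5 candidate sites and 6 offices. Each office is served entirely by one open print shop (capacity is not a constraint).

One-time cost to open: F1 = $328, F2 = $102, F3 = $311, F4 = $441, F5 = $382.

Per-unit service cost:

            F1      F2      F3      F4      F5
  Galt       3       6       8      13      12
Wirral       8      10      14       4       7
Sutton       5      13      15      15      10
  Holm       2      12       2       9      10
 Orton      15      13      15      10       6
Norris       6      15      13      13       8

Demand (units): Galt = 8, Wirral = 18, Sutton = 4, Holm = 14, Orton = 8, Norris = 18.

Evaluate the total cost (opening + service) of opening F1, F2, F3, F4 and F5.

Each office is assigned to its cheapest site among the open ones.
{F1, F2, F3, F4, F5}: Galt→F1 3·8=24, Wirral→F4 4·18=72, Sutton→F1 5·4=20, Holm→F1 2·14=28, Orton→F5 6·8=48, Norris→F1 6·18=108. Service 300; fixed 1564; total 1864.

Total cost: 1864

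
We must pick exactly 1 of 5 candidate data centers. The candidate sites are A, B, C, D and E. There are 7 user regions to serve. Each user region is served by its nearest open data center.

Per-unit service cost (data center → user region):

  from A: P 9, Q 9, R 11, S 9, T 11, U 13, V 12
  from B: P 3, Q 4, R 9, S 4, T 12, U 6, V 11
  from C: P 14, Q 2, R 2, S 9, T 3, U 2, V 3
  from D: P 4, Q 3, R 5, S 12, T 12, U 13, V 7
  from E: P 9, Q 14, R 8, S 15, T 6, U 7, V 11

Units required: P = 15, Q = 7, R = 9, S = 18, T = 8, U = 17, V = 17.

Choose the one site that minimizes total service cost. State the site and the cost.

With exactly 1 open, each user region uses its cheapest among the chosen.
{C}: P→C 14·15=210, Q→C 2·7=14, R→C 2·9=18, S→C 9·18=162, T→C 3·8=24, U→C 2·17=34, V→C 3·17=51. Service cost 513.
{B}: service cost 611
{D}: service cost 778
Among all 5 size-1 choices, {C} is lowest.

Choose C only; total service cost 513.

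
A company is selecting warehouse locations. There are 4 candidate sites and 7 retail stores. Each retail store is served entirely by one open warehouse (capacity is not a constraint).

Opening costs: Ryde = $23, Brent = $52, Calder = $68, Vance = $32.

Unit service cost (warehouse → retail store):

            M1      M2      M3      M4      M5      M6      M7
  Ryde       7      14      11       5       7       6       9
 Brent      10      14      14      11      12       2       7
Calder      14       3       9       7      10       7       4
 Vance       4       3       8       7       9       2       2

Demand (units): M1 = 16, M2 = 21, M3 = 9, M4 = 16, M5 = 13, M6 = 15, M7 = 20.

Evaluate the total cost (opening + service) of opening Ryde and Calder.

Each retail store is assigned to its cheapest site among the open ones.
{Ryde, Calder}: M1→Ryde 7·16=112, M2→Calder 3·21=63, M3→Calder 9·9=81, M4→Ryde 5·16=80, M5→Ryde 7·13=91, M6→Ryde 6·15=90, M7→Calder 4·20=80. Service 597; fixed 91; total 688.

Total cost: 688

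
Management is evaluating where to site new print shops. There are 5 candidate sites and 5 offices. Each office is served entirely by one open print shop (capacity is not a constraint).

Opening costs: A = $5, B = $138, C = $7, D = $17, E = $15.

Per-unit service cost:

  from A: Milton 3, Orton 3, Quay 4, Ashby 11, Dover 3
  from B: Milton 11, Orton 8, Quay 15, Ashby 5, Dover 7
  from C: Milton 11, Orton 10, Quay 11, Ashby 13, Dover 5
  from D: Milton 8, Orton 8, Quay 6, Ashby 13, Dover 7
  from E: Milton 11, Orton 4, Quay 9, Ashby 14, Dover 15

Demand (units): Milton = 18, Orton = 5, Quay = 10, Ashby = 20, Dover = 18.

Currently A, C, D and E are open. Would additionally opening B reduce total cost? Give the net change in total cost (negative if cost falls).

No — net change +18 (cost rises by 18).

Current service cost with {A, C, D, E}: 383.
Adding B: each office re-picks its cheapest; new service cost 263, saving 120.
Extra fixed cost: 138. Net change = 138 − 120 = 18.
(Totals: 427 → 445.)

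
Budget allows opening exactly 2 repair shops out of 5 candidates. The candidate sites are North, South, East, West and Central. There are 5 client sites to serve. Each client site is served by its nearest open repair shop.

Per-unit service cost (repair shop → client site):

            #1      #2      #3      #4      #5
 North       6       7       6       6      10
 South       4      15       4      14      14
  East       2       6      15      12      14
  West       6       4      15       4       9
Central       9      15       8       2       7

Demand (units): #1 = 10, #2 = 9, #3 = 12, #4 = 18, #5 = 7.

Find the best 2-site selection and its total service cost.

With exactly 2 open, each client site uses its cheapest among the chosen.
{East, Central}: #1→East 2·10=20, #2→East 6·9=54, #3→Central 8·12=96, #4→Central 2·18=36, #5→Central 7·7=49. Service cost 255.
{South, West}: service cost 259
{West, Central}: service cost 277
Among all 10 size-2 choices, {East, Central} is lowest.

Choose East and Central; total service cost 255.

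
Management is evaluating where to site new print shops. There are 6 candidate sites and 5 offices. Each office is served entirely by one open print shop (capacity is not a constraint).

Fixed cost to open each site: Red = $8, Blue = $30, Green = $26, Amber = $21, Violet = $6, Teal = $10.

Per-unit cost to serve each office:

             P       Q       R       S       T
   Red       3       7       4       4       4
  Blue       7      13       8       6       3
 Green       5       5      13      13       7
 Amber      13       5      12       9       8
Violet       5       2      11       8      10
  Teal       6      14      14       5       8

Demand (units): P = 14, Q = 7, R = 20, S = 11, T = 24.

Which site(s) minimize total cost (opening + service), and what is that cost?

Open Red and Violet; minimum total cost 290.

For any fixed open set, each office goes to its cheapest open site; total = fixed + service.
{Red, Violet}: P→Red 3·14=42, Q→Violet 2·7=14, R→Red 4·20=80, S→Red 4·11=44, T→Red 4·24=96. Service 276; fixed 14; total 290.
{Red, Blue, Violet}: service 252 + fixed 44 = 296
{Red, Violet, Teal}: P→Red 3·14=42, Q→Violet 2·7=14, R→Red 4·20=80, S→Red 4·11=44, T→Red 4·24=96. Service 276; fixed 24; total 300.
{Red, Blue, Green, Amber, Violet, Teal}: P→Red 3·14=42, Q→Violet 2·7=14, R→Red 4·20=80, S→Red 4·11=44, T→Blue 3·24=72. Service 252; fixed 101; total 353.
No other subset beats 290.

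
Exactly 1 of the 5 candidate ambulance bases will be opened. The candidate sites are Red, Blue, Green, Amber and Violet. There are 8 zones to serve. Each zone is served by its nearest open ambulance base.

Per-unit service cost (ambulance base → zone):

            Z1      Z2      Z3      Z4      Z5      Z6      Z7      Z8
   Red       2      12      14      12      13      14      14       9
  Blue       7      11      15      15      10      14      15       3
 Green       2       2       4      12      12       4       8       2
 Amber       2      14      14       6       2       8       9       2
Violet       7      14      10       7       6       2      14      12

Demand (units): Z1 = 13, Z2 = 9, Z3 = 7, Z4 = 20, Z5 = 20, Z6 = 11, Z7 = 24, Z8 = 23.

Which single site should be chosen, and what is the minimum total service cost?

Choose Amber only; total service cost 760.

With exactly 1 open, each zone uses its cheapest among the chosen.
{Amber}: Z1→Amber 2·13=26, Z2→Amber 14·9=126, Z3→Amber 14·7=98, Z4→Amber 6·20=120, Z5→Amber 2·20=40, Z6→Amber 8·11=88, Z7→Amber 9·24=216, Z8→Amber 2·23=46. Service cost 760.
{Green}: service cost 834
{Violet}: service cost 1181
Among all 5 size-1 choices, {Amber} is lowest.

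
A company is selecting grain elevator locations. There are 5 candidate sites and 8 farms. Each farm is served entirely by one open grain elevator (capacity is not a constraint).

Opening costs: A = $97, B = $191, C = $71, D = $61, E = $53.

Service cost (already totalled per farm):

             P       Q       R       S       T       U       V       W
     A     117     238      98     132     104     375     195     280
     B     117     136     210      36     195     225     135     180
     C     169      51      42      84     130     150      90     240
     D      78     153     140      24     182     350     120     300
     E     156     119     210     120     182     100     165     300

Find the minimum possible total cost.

For any fixed open set, each farm goes to its cheapest open site; total = fixed + service.
{C, D}: P→D 78, Q→C 51, R→C 42, S→D 24, T→C 130, U→C 150, V→C 90, W→C 240. Service 805; fixed 132; total 937.
{C, D, E}: service 755 + fixed 185 = 940
{A, C, D}: service 779 + fixed 229 = 1008
{A, B, C, D, E}: P→D 78, Q→C 51, R→C 42, S→D 24, T→A 104, U→E 100, V→C 90, W→B 180. Service 669; fixed 473; total 1142.
No other subset beats 937.

Minimum total cost: 937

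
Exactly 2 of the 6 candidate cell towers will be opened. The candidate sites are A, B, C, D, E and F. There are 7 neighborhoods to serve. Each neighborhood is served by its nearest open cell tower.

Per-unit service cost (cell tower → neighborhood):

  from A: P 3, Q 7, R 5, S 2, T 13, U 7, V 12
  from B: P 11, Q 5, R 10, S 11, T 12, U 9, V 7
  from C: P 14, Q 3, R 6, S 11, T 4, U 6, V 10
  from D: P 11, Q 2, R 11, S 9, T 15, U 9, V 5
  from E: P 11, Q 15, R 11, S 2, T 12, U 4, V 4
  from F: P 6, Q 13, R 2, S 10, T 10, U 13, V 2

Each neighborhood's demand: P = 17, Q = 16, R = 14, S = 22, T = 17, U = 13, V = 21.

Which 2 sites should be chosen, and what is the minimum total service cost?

Choose A and F; total service cost 538.

With exactly 2 open, each neighborhood uses its cheapest among the chosen.
{A, F}: P→A 3·17=51, Q→A 7·16=112, R→F 2·14=28, S→A 2·22=44, T→F 10·17=170, U→A 7·13=91, V→F 2·21=42. Service cost 538.
{C, E}: service cost 567
{A, C}: service cost 569
Among all 15 size-2 choices, {A, F} is lowest.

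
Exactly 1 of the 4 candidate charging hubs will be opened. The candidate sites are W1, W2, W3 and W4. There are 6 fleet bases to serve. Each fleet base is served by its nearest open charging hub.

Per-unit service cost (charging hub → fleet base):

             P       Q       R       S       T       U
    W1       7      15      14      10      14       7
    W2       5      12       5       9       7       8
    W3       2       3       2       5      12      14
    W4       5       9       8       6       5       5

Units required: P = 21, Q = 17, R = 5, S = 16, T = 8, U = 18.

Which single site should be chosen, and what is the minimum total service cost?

Choose W4 only; total service cost 524.

With exactly 1 open, each fleet base uses its cheapest among the chosen.
{W4}: P→W4 5·21=105, Q→W4 9·17=153, R→W4 8·5=40, S→W4 6·16=96, T→W4 5·8=40, U→W4 5·18=90. Service cost 524.
{W3}: service cost 531
{W2}: service cost 678
Among all 4 size-1 choices, {W4} is lowest.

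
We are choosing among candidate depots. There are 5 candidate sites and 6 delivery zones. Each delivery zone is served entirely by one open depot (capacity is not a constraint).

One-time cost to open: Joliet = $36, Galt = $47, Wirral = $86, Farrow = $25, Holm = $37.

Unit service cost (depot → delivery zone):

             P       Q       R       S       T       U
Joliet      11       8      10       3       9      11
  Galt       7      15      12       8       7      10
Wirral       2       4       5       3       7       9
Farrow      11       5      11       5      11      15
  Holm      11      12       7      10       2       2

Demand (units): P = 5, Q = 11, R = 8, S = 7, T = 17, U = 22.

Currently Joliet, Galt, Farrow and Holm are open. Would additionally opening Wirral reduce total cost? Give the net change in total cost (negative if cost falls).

No — net change +34 (cost rises by 34).

Current service cost with {Joliet, Galt, Farrow, Holm}: 245.
Adding Wirral: each delivery zone re-picks its cheapest; new service cost 193, saving 52.
Extra fixed cost: 86. Net change = 86 − 52 = 34.
(Totals: 390 → 424.)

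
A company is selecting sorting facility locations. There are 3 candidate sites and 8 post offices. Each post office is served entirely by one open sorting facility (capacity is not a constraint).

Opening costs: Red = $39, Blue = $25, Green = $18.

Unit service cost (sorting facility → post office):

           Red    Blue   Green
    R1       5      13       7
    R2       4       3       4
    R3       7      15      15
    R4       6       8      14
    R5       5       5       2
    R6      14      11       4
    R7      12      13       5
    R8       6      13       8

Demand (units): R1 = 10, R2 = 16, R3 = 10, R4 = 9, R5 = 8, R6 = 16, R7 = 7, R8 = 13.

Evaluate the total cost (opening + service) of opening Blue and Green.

Total cost: 602

Each post office is assigned to its cheapest site among the open ones.
{Blue, Green}: R1→Green 7·10=70, R2→Blue 3·16=48, R3→Blue 15·10=150, R4→Blue 8·9=72, R5→Green 2·8=16, R6→Green 4·16=64, R7→Green 5·7=35, R8→Green 8·13=104. Service 559; fixed 43; total 602.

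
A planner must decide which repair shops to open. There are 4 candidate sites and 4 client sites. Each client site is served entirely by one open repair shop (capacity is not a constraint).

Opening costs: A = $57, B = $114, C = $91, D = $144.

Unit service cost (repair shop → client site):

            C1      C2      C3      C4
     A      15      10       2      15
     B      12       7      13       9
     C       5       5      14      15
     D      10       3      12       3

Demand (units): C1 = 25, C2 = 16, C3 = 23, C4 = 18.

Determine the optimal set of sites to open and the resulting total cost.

For any fixed open set, each client site goes to its cheapest open site; total = fixed + service.
{A, C, D}: C1→C 5·25=125, C2→D 3·16=48, C3→A 2·23=46, C4→D 3·18=54. Service 273; fixed 292; total 565.
{A, D}: C1→D 10·25=250, C2→D 3·16=48, C3→A 2·23=46, C4→D 3·18=54. Service 398; fixed 201; total 599.
{A, C}: C1→C 5·25=125, C2→C 5·16=80, C3→A 2·23=46, C4→A 15·18=270. Service 521; fixed 148; total 669.
{A, B, C, D}: C1→C 5·25=125, C2→D 3·16=48, C3→A 2·23=46, C4→D 3·18=54. Service 273; fixed 406; total 679.
(All 15 nonempty subsets were checked; A, C and D is lowest.)

Open A, C and D; minimum total cost 565.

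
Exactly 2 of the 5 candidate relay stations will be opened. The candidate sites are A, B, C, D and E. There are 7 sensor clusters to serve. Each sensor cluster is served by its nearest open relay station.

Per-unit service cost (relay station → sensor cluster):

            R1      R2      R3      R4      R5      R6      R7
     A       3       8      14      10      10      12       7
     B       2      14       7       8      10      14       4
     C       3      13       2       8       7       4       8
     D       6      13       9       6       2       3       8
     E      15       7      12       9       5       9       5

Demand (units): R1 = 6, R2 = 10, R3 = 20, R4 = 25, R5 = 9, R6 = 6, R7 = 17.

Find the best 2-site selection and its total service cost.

Choose C and E; total service cost 482.

With exactly 2 open, each sensor cluster uses its cheapest among the chosen.
{C, E}: R1→C 3·6=18, R2→E 7·10=70, R3→C 2·20=40, R4→C 8·25=200, R5→E 5·9=45, R6→C 4·6=24, R7→E 5·17=85. Service cost 482.
{C, D}: service cost 510
{B, D}: service cost 536
Among all 10 size-2 choices, {C, E} is lowest.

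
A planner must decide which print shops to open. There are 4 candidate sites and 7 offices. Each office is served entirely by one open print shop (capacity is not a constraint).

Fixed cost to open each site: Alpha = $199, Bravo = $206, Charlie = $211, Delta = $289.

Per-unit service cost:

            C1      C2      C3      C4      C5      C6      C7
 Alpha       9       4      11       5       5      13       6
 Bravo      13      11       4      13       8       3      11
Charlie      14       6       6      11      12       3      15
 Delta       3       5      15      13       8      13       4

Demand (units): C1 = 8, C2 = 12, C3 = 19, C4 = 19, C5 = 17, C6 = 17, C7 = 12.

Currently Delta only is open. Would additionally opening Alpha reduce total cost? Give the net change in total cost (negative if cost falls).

Yes — net change −92 (cost falls by 92).

Current service cost with {Delta}: 1021.
Adding Alpha: each office re-picks its cheapest; new service cost 730, saving 291.
Extra fixed cost: 199. Net change = 199 − 291 = -92.
(Totals: 1310 → 1218.)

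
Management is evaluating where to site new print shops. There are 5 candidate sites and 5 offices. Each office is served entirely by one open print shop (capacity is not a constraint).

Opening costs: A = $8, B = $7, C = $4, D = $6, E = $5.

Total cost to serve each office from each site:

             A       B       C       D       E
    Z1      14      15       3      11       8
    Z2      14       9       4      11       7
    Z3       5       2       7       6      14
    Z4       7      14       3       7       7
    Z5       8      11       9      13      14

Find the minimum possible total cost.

For any fixed open set, each office goes to its cheapest open site; total = fixed + service.
{C}: Z1→C 3, Z2→C 4, Z3→C 7, Z4→C 3, Z5→C 9. Service 26; fixed 4; total 30.
{B, C}: Z1→C 3, Z2→C 4, Z3→B 2, Z4→C 3, Z5→C 9. Service 21; fixed 11; total 32.
{A, C}: service 23 + fixed 12 = 35
{A, B, C, D, E}: Z1→C 3, Z2→C 4, Z3→B 2, Z4→C 3, Z5→A 8. Service 20; fixed 30; total 50.
No other subset beats 30.

Minimum total cost: 30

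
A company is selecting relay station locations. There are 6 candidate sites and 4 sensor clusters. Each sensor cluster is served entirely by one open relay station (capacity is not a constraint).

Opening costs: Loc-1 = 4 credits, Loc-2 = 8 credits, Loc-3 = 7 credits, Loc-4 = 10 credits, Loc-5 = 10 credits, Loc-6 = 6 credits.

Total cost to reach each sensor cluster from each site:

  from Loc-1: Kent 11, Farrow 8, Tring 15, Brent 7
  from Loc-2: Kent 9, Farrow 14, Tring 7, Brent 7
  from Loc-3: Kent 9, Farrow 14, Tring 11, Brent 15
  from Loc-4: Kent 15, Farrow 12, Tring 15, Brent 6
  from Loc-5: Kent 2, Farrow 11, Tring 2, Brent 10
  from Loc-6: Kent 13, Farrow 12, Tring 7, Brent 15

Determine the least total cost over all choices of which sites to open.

For any fixed open set, each sensor cluster goes to its cheapest open site; total = fixed + service.
{Loc-1, Loc-5}: Kent→Loc-5 2, Farrow→Loc-1 8, Tring→Loc-5 2, Brent→Loc-1 7. Service 19; fixed 14; total 33.
{Loc-5}: Kent→Loc-5 2, Farrow→Loc-5 11, Tring→Loc-5 2, Brent→Loc-5 10. Service 25; fixed 10; total 35.
{Loc-1, Loc-5, Loc-6}: service 19 + fixed 20 = 39
{Loc-1, Loc-2, Loc-3, Loc-4, Loc-5, Loc-6}: service 18 + fixed 45 = 63
No other subset beats 33.

Minimum total cost: 33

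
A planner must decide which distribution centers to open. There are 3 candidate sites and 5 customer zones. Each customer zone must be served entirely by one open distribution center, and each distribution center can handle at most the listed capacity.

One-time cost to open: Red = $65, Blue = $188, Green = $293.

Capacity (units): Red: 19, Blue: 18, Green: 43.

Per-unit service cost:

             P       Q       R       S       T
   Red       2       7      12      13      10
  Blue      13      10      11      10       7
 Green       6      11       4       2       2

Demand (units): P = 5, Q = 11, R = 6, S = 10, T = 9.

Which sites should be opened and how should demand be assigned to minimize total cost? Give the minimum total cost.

Open {Green}: P→Green 6·5=30, Q→Green 11·11=121, R→Green 4·6=24, S→Green 2·10=20, T→Green 2·9=18.
Loads: Green carries 41/43. Service 213; fixed 293; total 506.
Next best feasible plan costs 507.

Minimum total cost: 506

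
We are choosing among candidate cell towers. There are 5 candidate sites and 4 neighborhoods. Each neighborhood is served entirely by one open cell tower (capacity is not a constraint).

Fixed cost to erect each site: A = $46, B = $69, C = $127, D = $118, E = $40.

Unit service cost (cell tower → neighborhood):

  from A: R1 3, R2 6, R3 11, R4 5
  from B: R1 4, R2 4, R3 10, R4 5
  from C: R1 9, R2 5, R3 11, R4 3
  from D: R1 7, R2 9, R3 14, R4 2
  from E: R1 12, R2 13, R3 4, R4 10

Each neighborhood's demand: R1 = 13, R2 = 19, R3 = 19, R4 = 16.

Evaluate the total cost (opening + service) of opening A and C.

Each neighborhood is assigned to its cheapest site among the open ones.
{A, C}: R1→A 3·13=39, R2→C 5·19=95, R3→A 11·19=209, R4→C 3·16=48. Service 391; fixed 173; total 564.

Total cost: 564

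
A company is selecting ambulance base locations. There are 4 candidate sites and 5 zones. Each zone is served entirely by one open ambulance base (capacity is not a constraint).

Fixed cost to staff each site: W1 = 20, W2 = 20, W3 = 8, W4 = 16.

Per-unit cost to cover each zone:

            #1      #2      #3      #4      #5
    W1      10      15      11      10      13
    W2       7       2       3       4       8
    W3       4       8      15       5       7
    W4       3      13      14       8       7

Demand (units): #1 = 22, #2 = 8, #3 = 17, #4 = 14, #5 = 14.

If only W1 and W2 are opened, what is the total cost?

Total cost: 429

Each zone is assigned to its cheapest site among the open ones.
{W1, W2}: #1→W2 7·22=154, #2→W2 2·8=16, #3→W2 3·17=51, #4→W2 4·14=56, #5→W2 8·14=112. Service 389; fixed 40; total 429.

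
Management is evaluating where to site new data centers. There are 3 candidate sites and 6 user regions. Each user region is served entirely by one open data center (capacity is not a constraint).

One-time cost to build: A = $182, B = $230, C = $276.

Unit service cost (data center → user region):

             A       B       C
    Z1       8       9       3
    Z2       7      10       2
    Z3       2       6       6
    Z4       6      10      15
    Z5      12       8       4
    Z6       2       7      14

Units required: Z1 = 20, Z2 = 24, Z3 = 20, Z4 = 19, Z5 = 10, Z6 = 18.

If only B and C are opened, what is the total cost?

Total cost: 1090

Each user region is assigned to its cheapest site among the open ones.
{B, C}: Z1→C 3·20=60, Z2→C 2·24=48, Z3→B 6·20=120, Z4→B 10·19=190, Z5→C 4·10=40, Z6→B 7·18=126. Service 584; fixed 506; total 1090.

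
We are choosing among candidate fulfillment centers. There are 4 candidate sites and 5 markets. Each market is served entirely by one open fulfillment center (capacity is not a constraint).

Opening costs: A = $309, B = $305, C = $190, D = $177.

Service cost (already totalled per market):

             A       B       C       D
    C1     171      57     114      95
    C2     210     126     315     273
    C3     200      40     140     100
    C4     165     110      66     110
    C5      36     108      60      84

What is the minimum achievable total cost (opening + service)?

Minimum total cost: 746

For any fixed open set, each market goes to its cheapest open site; total = fixed + service.
{B}: C1→B 57, C2→B 126, C3→B 40, C4→B 110, C5→B 108. Service 441; fixed 305; total 746.
{D}: service 662 + fixed 177 = 839
{B, C}: service 349 + fixed 495 = 844
{A, B, C, D}: service 325 + fixed 981 = 1306
No other subset beats 746.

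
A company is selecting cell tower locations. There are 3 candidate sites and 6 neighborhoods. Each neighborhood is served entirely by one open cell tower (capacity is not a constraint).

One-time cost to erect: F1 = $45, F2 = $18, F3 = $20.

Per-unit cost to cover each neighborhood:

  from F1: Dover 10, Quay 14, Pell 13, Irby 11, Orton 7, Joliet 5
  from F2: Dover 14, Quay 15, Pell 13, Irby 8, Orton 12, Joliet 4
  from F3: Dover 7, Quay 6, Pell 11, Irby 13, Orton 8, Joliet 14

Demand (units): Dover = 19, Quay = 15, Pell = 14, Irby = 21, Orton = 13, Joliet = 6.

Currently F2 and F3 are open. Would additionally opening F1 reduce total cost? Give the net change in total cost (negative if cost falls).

No — net change +32 (cost rises by 32).

Current service cost with {F2, F3}: 673.
Adding F1: each neighborhood re-picks its cheapest; new service cost 660, saving 13.
Extra fixed cost: 45. Net change = 45 − 13 = 32.
(Totals: 711 → 743.)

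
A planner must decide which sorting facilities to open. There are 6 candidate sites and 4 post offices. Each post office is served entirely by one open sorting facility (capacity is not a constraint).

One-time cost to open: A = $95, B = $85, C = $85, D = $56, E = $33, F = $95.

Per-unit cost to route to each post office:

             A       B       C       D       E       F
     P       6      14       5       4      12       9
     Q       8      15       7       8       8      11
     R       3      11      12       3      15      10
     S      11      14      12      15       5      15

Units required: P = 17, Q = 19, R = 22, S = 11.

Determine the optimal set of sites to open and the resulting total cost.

For any fixed open set, each post office goes to its cheapest open site; total = fixed + service.
{D, E}: P→D 4·17=68, Q→D 8·19=152, R→D 3·22=66, S→E 5·11=55. Service 341; fixed 89; total 430.
{C, D, E}: service 322 + fixed 174 = 496
{A, E}: service 375 + fixed 128 = 503
{A, B, C, D, E, F}: P→D 4·17=68, Q→C 7·19=133, R→A 3·22=66, S→E 5·11=55. Service 322; fixed 449; total 771.
No other subset beats 430.

Open D and E; minimum total cost 430.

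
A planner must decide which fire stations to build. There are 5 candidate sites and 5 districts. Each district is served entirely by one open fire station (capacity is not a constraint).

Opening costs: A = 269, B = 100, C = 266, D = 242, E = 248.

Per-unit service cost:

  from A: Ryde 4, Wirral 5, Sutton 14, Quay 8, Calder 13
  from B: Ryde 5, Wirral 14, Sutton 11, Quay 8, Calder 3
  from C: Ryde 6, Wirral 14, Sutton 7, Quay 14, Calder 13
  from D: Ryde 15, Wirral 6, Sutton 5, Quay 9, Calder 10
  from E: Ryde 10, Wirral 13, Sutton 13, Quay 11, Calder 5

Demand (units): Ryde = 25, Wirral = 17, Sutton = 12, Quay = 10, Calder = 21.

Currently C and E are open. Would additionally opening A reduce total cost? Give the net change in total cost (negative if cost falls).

Current service cost with {C, E}: 670.
Adding A: each district re-picks its cheapest; new service cost 454, saving 216.
Extra fixed cost: 269. Net change = 269 − 216 = 53.
(Totals: 1184 → 1237.)

No — net change +53 (cost rises by 53).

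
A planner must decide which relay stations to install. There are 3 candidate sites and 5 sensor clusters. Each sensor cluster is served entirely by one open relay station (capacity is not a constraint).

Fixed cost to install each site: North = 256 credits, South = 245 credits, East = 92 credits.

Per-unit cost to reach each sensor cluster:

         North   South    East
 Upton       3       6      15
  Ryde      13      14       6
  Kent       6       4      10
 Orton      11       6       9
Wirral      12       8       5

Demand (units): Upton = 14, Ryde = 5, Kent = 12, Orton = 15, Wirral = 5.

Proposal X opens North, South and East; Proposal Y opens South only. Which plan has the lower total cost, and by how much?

Proposal X: {North, South, East}: Upton→North 3·14=42, Ryde→East 6·5=30, Kent→South 4·12=48, Orton→South 6·15=90, Wirral→East 5·5=25. Service 235; fixed 593; total 828.
Proposal Y: {South}: Upton→South 6·14=84, Ryde→South 14·5=70, Kent→South 4·12=48, Orton→South 6·15=90, Wirral→South 8·5=40. Service 332; fixed 245; total 577.
Difference: |828 − 577| = 251.

Proposal Y is cheaper by 251.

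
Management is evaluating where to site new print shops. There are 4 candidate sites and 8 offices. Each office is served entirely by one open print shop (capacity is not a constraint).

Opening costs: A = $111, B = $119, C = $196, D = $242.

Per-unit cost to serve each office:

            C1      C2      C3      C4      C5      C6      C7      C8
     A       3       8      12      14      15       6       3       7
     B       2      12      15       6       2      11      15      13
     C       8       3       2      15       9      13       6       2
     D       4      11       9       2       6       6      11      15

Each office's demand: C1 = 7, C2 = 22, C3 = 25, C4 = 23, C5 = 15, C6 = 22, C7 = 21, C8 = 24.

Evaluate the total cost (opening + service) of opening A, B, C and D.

Each office is assigned to its cheapest site among the open ones.
{A, B, C, D}: C1→B 2·7=14, C2→C 3·22=66, C3→C 2·25=50, C4→D 2·23=46, C5→B 2·15=30, C6→A 6·22=132, C7→A 3·21=63, C8→C 2·24=48. Service 449; fixed 668; total 1117.

Total cost: 1117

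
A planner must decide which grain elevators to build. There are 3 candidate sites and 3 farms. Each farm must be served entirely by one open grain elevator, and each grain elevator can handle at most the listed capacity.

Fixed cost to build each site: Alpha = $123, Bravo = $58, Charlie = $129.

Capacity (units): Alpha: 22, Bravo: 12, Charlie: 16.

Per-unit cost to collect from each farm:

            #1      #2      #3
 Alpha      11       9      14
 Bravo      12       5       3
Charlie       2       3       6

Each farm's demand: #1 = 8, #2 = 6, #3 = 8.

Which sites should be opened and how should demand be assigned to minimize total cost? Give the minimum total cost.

Open {Bravo, Charlie}: #1→Charlie 2·8=16, #2→Charlie 3·6=18, #3→Bravo 3·8=24.
Loads: Bravo carries 8/12, Charlie carries 14/16. Service 58; fixed 187; total 245.
Next best feasible plan costs 281.

Minimum total cost: 245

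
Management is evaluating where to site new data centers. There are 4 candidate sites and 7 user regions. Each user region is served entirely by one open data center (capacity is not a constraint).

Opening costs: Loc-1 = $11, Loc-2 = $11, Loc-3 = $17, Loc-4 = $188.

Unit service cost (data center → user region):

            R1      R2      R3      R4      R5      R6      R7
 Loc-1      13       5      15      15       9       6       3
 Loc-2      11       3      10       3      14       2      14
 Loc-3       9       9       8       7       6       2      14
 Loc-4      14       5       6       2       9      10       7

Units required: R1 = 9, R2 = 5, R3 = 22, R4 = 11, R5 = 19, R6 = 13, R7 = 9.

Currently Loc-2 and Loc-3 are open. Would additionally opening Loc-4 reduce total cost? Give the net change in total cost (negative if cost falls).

Current service cost with {Loc-2, Loc-3}: 571.
Adding Loc-4: each user region re-picks its cheapest; new service cost 453, saving 118.
Extra fixed cost: 188. Net change = 188 − 118 = 70.
(Totals: 599 → 669.)

No — net change +70 (cost rises by 70).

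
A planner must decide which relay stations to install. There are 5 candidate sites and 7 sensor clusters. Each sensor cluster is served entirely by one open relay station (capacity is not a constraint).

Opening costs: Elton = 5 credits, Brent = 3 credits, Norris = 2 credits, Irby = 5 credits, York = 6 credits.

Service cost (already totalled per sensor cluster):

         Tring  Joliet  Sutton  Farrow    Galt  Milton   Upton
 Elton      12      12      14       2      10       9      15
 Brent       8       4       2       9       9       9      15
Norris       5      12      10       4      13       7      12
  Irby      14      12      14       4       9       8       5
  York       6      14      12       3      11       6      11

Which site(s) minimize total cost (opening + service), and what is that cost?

For any fixed open set, each sensor cluster goes to its cheapest open site; total = fixed + service.
{Brent, Norris, Irby}: Tring→Norris 5, Joliet→Brent 4, Sutton→Brent 2, Farrow→Norris 4, Galt→Brent 9, Milton→Norris 7, Upton→Irby 5. Service 36; fixed 10; total 46.
{Brent, Norris}: service 43 + fixed 5 = 48
{Brent, Irby}: service 40 + fixed 8 = 48
{Elton, Brent, Norris, Irby, York}: service 33 + fixed 21 = 54
No other subset beats 46.

Open Brent, Norris and Irby; minimum total cost 46.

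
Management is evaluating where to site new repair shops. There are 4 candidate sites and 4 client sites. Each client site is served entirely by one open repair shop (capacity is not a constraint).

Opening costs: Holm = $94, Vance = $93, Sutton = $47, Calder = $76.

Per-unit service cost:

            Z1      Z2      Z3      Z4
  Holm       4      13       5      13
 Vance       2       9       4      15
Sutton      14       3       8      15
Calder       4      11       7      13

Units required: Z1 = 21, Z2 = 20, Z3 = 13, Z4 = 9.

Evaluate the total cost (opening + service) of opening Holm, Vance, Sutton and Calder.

Each client site is assigned to its cheapest site among the open ones.
{Holm, Vance, Sutton, Calder}: Z1→Vance 2·21=42, Z2→Sutton 3·20=60, Z3→Vance 4·13=52, Z4→Holm 13·9=117. Service 271; fixed 310; total 581.

Total cost: 581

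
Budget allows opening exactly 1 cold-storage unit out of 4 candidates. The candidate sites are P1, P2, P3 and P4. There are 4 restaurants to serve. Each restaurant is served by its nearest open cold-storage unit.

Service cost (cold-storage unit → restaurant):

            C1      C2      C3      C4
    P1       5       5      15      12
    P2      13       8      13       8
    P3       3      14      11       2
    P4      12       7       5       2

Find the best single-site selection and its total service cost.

Choose P4 only; total service cost 26.

With exactly 1 open, each restaurant uses its cheapest among the chosen.
{P4}: C1→P4 12, C2→P4 7, C3→P4 5, C4→P4 2. Service cost 26.
{P3}: service cost 30
{P1}: service cost 37
Among all 4 size-1 choices, {P4} is lowest.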